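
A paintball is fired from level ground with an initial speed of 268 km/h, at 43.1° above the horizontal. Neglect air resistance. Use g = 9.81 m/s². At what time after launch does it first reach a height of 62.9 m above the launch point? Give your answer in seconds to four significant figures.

Convert: 268 km/h = 268/3.6 = 74.44 m/s.
Components: vₓ = 74.44 cos 43.1° = 54.36 m/s, v_y0 = 74.44 sin 43.1° = 50.87 m/s.
Require v_y0 t − ½ g t² = 62.9, i.e. 4.905 t² − 50.87 t + 62.9 = 0.
t = [50.87 ± √(50.87² − 2·9.81·62.9)] / 9.81 = (50.87 ± 36.79) / 9.81, so t = 1.435 s or t = 8.935 s.
The first (ascending) time is 1.435 s.

1.435 s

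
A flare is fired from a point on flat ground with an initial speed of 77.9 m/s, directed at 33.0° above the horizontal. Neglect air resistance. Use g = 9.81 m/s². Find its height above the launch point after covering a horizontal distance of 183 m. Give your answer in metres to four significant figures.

80.36 m

vₓ = 77.90 cos 33.0° = 65.33 m/s; v_y0 = 77.90 sin 33.0° = 42.43 m/s.
At x = 183 m, t = x/vₓ = 183/65.33 = 2.801 s.
Height: y = v_y0 t − ½ g t² = 42.43 × 2.801 − 4.905 × 2.801² = 118.8 − 38.48 = 80.36 m.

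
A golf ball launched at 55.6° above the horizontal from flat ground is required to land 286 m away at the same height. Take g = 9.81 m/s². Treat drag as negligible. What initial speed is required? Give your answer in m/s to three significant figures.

54.9 m/s

From R = (v₀² / g) sin 2θ: v₀ = √(gR / sin 2θ).
v₀ = √(9.81 × 286 / sin 111.2°) = √(2806 / 0.9323) = √3009.3 = 54.86 m/s.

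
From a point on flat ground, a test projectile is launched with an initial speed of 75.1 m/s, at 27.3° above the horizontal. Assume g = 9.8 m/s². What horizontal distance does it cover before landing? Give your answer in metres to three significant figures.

469 m

Horizontal component vₓ = 75.10 cos 27.3° = 66.74 m/s; vertical v_y0 = 75.10 sin 27.3° = 34.44 m/s.
Flight time T = 2 v_y0 / g = 7.030 s.
Horizontal distance R = vₓ T = 66.74 × 7.030 = 469.1 m.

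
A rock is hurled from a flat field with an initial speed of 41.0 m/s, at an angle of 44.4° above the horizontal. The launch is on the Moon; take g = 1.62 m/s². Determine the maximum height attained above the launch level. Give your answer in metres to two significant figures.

Components: vₓ = 41.00 cos 44.4° = 29.29 m/s, v_y0 = 41.00 sin 44.4° = 28.69 m/s.
Peak height H = v_y0² / (2g) = 822.90 / 3.240 = 254.0 m.

250 m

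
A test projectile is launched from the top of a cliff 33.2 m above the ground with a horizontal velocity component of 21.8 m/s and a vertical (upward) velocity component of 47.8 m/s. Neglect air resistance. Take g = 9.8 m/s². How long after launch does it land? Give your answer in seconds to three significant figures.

10.4 s

Vertical motion (up positive, ground at y = 0): 4.900 t² − (47.80) t − 33.2 = 0, so t = (47.80 + √(47.80² + 2·9.80·33.2)) / 9.80 = (47.80 + 54.18) / 9.80 = 10.41 s.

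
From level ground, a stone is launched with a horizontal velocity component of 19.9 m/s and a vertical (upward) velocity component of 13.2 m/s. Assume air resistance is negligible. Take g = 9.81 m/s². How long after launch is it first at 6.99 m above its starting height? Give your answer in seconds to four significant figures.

Require v_y0 t − ½ g t² = 6.99, i.e. 4.905 t² − 13.20 t + 6.99 = 0.
t = [13.20 ± √(13.20² − 2·9.81·6.99)] / 9.81 = (13.20 ± 6.091) / 9.81, so t = 0.7247 s or t = 1.966 s.
The first (ascending) time is 0.7247 s.

0.7247 s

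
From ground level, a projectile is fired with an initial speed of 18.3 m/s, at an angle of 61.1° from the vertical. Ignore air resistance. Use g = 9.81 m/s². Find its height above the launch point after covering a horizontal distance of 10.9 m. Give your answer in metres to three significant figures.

3.75 m

vₓ = 18.30 sin 61.1° = 16.02 m/s; v_y0 = 18.30 cos 61.1° = 8.844 m/s.
Time to reach x = 10.9 m: t = x/vₓ = 10.9/16.02 = 0.6804 s.
Height: y = v_y0 t − ½ g t² = 8.844 × 0.6804 − 4.905 × 0.6804² = 6.017 − 2.270 = 3.747 m.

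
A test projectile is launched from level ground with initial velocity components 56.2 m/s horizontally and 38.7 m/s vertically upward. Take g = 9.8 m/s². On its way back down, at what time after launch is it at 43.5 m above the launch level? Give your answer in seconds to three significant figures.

6.54 s

Set y = v_y0 t − ½ g t² = 43.5: 4.900 t² − 38.70 t + 43.5 = 0.
t = [38.70 ± √(38.70² − 2·9.80·43.5)] / 9.80 = (38.70 ± 25.40) / 9.80, so t = 1.357 s or t = 6.541 s.
The descending-branch root is 6.541 s.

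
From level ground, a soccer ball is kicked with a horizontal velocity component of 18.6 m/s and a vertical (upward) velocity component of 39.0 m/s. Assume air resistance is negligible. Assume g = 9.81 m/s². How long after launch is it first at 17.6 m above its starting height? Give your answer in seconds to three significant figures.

0.480 s

Set y = v_y0 t − ½ g t² = 17.6: 4.905 t² − 39.00 t + 17.6 = 0.
Quadratic formula: t = (39.00 ± √1175.7) / 9.81 = (39.00 ± 34.29) / 9.81 → t = 0.4803 s or 7.471 s.
The first (ascending) time is 0.4803 s.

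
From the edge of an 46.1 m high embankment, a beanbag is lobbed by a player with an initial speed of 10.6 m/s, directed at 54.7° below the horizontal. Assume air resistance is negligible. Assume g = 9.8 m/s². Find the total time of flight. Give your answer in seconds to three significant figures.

2.31 s

vₓ = 10.60 cos 54.7° = 6.125 m/s; v_y0 = −8.651 m/s (downward).
The projectile lands when y = 46.1 + (−8.651) t − ½·9.80·t² = 0. Positive root: t = (−8.651 + √(8.651² + 2·9.80·46.1)) / 9.80 = (−8.651 + 31.28) / 9.80 = 2.309 s.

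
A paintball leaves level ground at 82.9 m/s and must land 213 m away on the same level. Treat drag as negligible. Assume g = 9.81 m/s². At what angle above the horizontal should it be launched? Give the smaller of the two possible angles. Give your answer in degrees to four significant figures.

From R = (v₀²/g) sin 2θ: sin 2θ = 9.81 × 213 / 6872.4 = 0.3040.
2θ = 17.70° or 180° − 17.70° = 162.3°, so θ = 8.850° or 81.15°.
The smaller angle is 8.850°.

8.850°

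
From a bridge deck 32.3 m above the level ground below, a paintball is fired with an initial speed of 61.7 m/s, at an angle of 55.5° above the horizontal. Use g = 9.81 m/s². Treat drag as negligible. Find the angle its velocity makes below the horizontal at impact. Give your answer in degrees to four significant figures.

Resolve: vₓ = 61.70 cos 55.5° = 34.95 m/s and v_y0 = 61.70 sin 55.5° = 50.85 m/s.
Vertical motion (up positive, ground at y = 0): 4.905 t² − (50.85) t − 32.3 = 0, so t = (50.85 + √(50.85² + 2·9.81·32.3)) / 9.81 = (50.85 + 56.74) / 9.81 = 10.97 s.
At impact: v_y = v_y0 − g t = −56.74 m/s; vₓ = 34.95 m/s.
Angle below horizontal: arctan(|v_y|/vₓ) = arctan(56.74/34.95) = 58.37°.

58.37°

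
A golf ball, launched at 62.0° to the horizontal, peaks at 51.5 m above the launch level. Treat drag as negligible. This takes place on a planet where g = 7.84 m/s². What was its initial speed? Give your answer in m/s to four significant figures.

At the peak v_y = 0, so v_y0 = √(2gH) = √(2 × 7.84 × 51.5) = 28.42 m/s.
v_y0 = v₀ sin θ ⇒ v₀ = 28.42 / sin 62.0° = 32.18 m/s.

32.18 m/s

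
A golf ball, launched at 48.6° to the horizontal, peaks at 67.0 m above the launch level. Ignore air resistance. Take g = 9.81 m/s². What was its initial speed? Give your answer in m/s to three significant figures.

At the peak v_y = 0, so v_y0 = √(2gH) = √(2 × 9.81 × 67.0) = 36.26 m/s.
v_y0 = v₀ sin θ ⇒ v₀ = 36.26 / sin 48.6° = 48.33 m/s.

48.3 m/s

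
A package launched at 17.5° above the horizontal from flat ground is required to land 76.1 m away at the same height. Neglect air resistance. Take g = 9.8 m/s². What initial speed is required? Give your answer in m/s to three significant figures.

On level ground R = v₀² sin 2θ / g ⇒ v₀ = √(gR / sin 2θ).
v₀ = √(9.80 × 76.1 / sin 35.00°) = √(745.8 / 0.5736) = √1300.2 = 36.06 m/s.

36.1 m/s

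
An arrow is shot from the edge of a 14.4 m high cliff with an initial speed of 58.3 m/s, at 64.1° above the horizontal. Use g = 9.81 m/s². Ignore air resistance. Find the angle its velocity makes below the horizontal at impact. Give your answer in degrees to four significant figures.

vₓ = 58.30 cos 64.1° = 25.47 m/s; v_y0 = 58.30 sin 64.1° = 52.44 m/s.
With up positive and y = 0 at the ground: y(t) = 14.4 + (52.44) t − 4.905 t². Setting y = 0 and taking the positive root: t = [52.44 + √(52.44² + 2·9.81·14.4)] / 9.81 = (52.44 + 55.07) / 9.81 = 10.96 s.
At impact: v_y = v_y0 − g t = −55.07 m/s; vₓ = 25.47 m/s.
Angle below horizontal: arctan(|v_y|/vₓ) = arctan(55.07/25.47) = 65.18°.

65.18°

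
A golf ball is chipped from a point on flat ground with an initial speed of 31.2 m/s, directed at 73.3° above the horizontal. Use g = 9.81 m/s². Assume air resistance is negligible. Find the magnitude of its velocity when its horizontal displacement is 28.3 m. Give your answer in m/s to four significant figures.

9.031 m/s

Horizontal component vₓ = 31.20 cos 73.3° = 8.966 m/s; vertical v_y0 = 31.20 sin 73.3° = 29.88 m/s.
At x = 28.3 m, t = x/vₓ = 28.3/8.966 = 3.156 s.
Vertical velocity there: v_y = v_y0 − g t = 29.88 − 9.81 × 3.156 = −1.081 m/s.
Speed: √(vₓ² + v_y²) = √(8.966² + 1.081²) = 9.031 m/s.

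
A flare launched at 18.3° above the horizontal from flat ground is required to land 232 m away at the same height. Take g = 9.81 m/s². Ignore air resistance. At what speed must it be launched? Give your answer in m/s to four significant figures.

61.78 m/s

Level-ground range: R = v₀² sin(2θ)/g, so v₀ = √(gR / sin 2θ).
v₀ = √(9.81 × 232 / sin 36.60°) = √(2276 / 0.5962) = √3817.2 = 61.78 m/s.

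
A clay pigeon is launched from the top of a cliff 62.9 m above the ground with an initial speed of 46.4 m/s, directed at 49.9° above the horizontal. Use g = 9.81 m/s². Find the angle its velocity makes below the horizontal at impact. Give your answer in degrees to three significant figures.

59.1°

Components: vₓ = 46.40 cos 49.9° = 29.89 m/s, v_y0 = 46.40 sin 49.9° = 35.49 m/s.
The projectile lands when y = 62.9 + (35.49) t − ½·9.81·t² = 0. Positive root: t = (35.49 + √(35.49² + 2·9.81·62.9)) / 9.81 = (35.49 + 49.94) / 9.81 = 8.708 s.
At impact: v_y = v_y0 − g t = −49.94 m/s; vₓ = 29.89 m/s.
Angle below horizontal: arctan(|v_y|/vₓ) = arctan(49.94/29.89) = 59.10°.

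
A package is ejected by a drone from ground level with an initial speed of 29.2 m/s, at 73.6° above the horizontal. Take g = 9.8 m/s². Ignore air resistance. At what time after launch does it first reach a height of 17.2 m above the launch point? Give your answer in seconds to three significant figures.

0.700 s

Resolve: vₓ = 29.20 cos 73.6° = 8.244 m/s and v_y0 = 29.20 sin 73.6° = 28.01 m/s.
Require v_y0 t − ½ g t² = 17.2, i.e. 4.900 t² − 28.01 t + 17.2 = 0.
Quadratic formula: t = (28.01 ± √447.55) / 9.80 = (28.01 ± 21.16) / 9.80 → t = 0.6997 s or 5.017 s.
The first (ascending) time is 0.6997 s.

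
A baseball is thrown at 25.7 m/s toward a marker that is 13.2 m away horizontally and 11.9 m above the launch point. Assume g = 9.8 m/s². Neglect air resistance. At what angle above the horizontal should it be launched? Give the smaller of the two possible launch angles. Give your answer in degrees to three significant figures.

48.3°

Trajectory: y = x tanθ − g x² (1 + tan²θ)/(2v₀²). With x = 13.2, y = 11.9, v₀ = 25.7, g = 9.80:
1.293 tan²θ − 13.2 tanθ + (13.19) = 0.
tanθ = [13.2 ± √(13.2² − 4 × 1.293 × (13.19))] / (2 × 1.293) = (13.2 ± 10.30) / 2.585, giving tanθ = 1.123 or 9.089.
θ = 48.31° or 83.72°; the smaller is 48.31°.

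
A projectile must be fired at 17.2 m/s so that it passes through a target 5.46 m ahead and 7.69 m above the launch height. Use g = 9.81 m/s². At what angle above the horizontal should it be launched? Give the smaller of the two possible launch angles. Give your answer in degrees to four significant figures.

60.79°

Trajectory: y = x tanθ − g x² (1 + tan²θ)/(2v₀²). With x = 5.46, y = 7.69, v₀ = 17.2, g = 9.81:
0.4943 tan²θ − 5.46 tanθ + (8.184) = 0.
tanθ = [5.46 ± √(5.46² − 4 × 0.4943 × (8.184))] / (2 × 0.4943) = (5.46 ± 3.692) / 0.9885, giving tanθ = 1.789 or 9.258.
θ = 60.79° or 83.84°; the smaller is 60.79°.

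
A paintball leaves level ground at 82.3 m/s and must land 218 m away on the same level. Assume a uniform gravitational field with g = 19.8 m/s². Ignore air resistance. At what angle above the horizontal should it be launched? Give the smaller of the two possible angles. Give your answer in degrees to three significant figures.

19.8°

R = v₀² sin 2θ / g gives sin 2θ = gR/v₀² = 19.8·218/82.3² = 0.6373.
2θ = 39.59° or 180° − 39.59° = 140.4°, so θ = 19.79° or 70.21°.
The smaller angle is 19.79°.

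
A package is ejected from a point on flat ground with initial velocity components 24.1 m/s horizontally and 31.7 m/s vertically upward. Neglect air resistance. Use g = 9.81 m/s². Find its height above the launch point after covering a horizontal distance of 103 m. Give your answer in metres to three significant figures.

45.9 m

At x = 103 m, t = x/vₓ = 103/24.10 = 4.274 s.
Height: y = v_y0 t − ½ g t² = 31.70 × 4.274 − 4.905 × 4.274² = 135.5 − 89.59 = 45.89 m.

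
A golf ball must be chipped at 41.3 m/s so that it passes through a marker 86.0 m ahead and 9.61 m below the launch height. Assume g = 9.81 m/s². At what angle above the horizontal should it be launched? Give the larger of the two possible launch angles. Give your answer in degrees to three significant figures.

75.6°

Trajectory: y = x tanθ − g x² (1 + tan²θ)/(2v₀²). With x = 86.0, y = −9.61, v₀ = 41.3, g = 9.81:
21.27 tan²θ − 86.0 tanθ + (11.66) = 0.
tanθ = [86.0 ± √(86.0² − 4 × 21.27 × (11.66))] / (2 × 21.27) = (86.0 ± 80.03) / 42.54, giving tanθ = 0.1404 or 3.903.
θ = 7.994° or 75.63°; the larger is 75.63°.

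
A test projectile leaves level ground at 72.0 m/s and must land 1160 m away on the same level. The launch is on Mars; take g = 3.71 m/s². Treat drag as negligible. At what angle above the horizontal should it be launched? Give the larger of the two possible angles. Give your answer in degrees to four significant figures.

61.94°

Level-ground range R = v₀² sin(2θ)/g ⇒ sin(2θ) = gR/v₀² = 3.71 × 1160 / 72.0² = 0.8302.
2θ = 56.12° or 180° − 56.12° = 123.9°, so θ = 28.06° or 61.94°.
The larger angle is 61.94°.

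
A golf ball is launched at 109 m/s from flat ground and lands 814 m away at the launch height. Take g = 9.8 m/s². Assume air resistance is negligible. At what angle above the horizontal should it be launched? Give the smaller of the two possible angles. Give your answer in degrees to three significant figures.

R = v₀² sin 2θ / g gives sin 2θ = gR/v₀² = 9.80·814/109² = 0.6714.
2θ = 42.18° or 180° − 42.18° = 137.8°, so θ = 21.09° or 68.91°.
The smaller angle is 21.09°.

21.1°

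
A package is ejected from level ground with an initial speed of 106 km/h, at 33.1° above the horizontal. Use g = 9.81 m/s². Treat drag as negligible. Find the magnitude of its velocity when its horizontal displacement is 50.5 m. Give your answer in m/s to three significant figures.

25.0 m/s

Convert: 106 km/h = 106/3.6 = 29.44 m/s.
Components: vₓ = 29.44 cos 33.1° = 24.67 m/s, v_y0 = 29.44 sin 33.1° = 16.08 m/s.
At x = 50.5 m, t = x/vₓ = 50.5/24.67 = 2.047 s.
Vertical velocity there: v_y = v_y0 − g t = 16.08 − 9.81 × 2.047 = −4.005 m/s.
Speed: √(vₓ² + v_y²) = √(24.67² + 4.005²) = 24.99 m/s.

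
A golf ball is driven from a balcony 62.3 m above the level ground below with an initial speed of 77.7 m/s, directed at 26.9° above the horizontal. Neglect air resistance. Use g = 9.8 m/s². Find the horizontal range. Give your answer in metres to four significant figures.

Resolve: vₓ = 77.70 cos 26.9° = 69.29 m/s and v_y0 = 77.70 sin 26.9° = 35.15 m/s.
With up positive and y = 0 at the ground: y(t) = 62.3 + (35.15) t − 4.900 t². Setting y = 0 and taking the positive root: t = [35.15 + √(35.15² + 2·9.80·62.3)] / 9.80 = (35.15 + 49.57) / 9.80 = 8.645 s.
Horizontal distance: R = vₓ t = 69.29 × 8.645 = 599.0 m.

599.0 m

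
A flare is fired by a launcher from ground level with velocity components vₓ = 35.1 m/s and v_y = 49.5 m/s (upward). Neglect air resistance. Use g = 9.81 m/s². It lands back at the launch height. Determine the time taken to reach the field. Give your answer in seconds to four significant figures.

10.09 s

Time of flight on level ground: T = 2 v_y0 / g = 2 × 49.50 / 9.81 = 10.09 s.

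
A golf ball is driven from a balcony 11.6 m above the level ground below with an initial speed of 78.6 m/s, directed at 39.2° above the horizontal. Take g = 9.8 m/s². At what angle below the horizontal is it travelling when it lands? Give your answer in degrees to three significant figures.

Horizontal component vₓ = 78.60 cos 39.2° = 60.91 m/s; vertical v_y0 = 78.60 sin 39.2° = 49.68 m/s.
Vertical motion (up positive, ground at y = 0): 4.900 t² − (49.68) t − 11.6 = 0, so t = (49.68 + √(49.68² + 2·9.80·11.6)) / 9.80 = (49.68 + 51.92) / 9.80 = 10.37 s.
At impact: v_y = v_y0 − g t = −51.92 m/s; vₓ = 60.91 m/s.
Angle below horizontal: arctan(|v_y|/vₓ) = arctan(51.92/60.91) = 40.44°.

40.4°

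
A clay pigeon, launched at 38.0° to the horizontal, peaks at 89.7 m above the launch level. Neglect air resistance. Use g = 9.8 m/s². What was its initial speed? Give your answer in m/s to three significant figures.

At the peak v_y = 0, so v_y0 = √(2gH) = √(2 × 9.80 × 89.7) = 41.93 m/s.
v_y0 = v₀ sin θ ⇒ v₀ = 41.93 / sin 38.0° = 68.11 m/s.

68.1 m/s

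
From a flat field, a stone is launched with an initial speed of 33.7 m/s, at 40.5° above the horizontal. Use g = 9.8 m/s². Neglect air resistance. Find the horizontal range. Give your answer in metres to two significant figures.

110 m

Resolve: vₓ = 33.70 cos 40.5° = 25.63 m/s and v_y0 = 33.70 sin 40.5° = 21.89 m/s.
Flight time T = 2 v_y0 / g = 4.467 s.
Horizontal distance R = vₓ T = 25.63 × 4.467 = 114.5 m.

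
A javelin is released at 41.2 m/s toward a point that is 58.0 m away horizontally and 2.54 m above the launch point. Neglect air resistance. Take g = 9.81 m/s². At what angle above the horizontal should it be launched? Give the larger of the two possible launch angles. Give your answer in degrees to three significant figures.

Trajectory: y = x tanθ − g x² (1 + tan²θ)/(2v₀²). With x = 58.0, y = 2.54, v₀ = 41.2, g = 9.81:
9.721 tan²θ − 58.0 tanθ + (12.26) = 0.
tanθ = [58.0 ± √(58.0² − 4 × 9.721 × (12.26))] / (2 × 9.721) = (58.0 ± 53.73) / 19.44, giving tanθ = 0.2195 or 5.747.
θ = 12.38° or 80.13°; the larger is 80.13°.

80.1°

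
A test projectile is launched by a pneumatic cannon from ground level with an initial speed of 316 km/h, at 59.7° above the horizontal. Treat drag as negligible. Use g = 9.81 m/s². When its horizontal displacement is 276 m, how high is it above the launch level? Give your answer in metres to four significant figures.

Convert: 316 km/h = 316/3.6 = 87.78 m/s.
Resolve: vₓ = 87.78 cos 59.7° = 44.29 m/s and v_y0 = 87.78 sin 59.7° = 75.79 m/s.
x = vₓ t ⇒ t = 276/44.29 = 6.232 s.
Height: y = v_y0 t − ½ g t² = 75.79 × 6.232 − 4.905 × 6.232² = 472.3 − 190.5 = 281.8 m.

281.8 m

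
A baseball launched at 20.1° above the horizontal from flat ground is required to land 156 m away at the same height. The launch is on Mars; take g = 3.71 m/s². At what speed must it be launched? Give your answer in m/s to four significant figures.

29.94 m/s

On level ground R = v₀² sin 2θ / g ⇒ v₀ = √(gR / sin 2θ).
v₀ = √(3.71 × 156 / sin 40.20°) = √(578.8 / 0.6455) = √896.67 = 29.94 m/s.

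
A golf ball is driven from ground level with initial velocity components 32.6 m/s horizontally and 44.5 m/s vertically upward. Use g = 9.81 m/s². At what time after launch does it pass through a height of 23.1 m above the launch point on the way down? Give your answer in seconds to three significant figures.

8.52 s

Set y = v_y0 t − ½ g t² = 23.1: 4.905 t² − 44.50 t + 23.1 = 0.
t = [44.50 ± √(44.50² − 2·9.81·23.1)] / 9.81 = (44.50 ± 39.08) / 9.81, so t = 0.5528 s or t = 8.520 s.
The descending-branch root is 8.520 s.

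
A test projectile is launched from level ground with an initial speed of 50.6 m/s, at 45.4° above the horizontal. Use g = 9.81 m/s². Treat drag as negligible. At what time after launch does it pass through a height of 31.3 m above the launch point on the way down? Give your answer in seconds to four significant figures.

Horizontal component vₓ = 50.60 cos 45.4° = 35.53 m/s; vertical v_y0 = 50.60 sin 45.4° = 36.03 m/s.
Height y(t) = 36.03 t − 4.905 t² = 31.3 gives 4.905 t² − 36.03 t + 31.3 = 0.
Quadratic formula: t = (36.03 ± √683.95) / 9.81 = (36.03 ± 26.15) / 9.81 → t = 1.007 s or 6.339 s.
The descending-branch root is 6.339 s.

6.339 s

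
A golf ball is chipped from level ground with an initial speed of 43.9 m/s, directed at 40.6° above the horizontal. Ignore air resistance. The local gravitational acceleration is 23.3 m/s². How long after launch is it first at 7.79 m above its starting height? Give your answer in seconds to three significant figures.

Horizontal component vₓ = 43.90 cos 40.6° = 33.33 m/s; vertical v_y0 = 43.90 sin 40.6° = 28.57 m/s.
Require v_y0 t − ½ g t² = 7.79, i.e. 11.65 t² − 28.57 t + 7.79 = 0.
Quadratic formula: t = (28.57 ± √453.17) / 23.3 = (28.57 ± 21.29) / 23.3 → t = 0.3125 s or 2.140 s.
The first (ascending) time is 0.3125 s.

0.312 s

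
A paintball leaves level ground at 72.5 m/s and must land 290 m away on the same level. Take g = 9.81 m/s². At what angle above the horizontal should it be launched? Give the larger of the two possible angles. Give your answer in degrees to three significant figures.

73.6°

Level-ground range R = v₀² sin(2θ)/g ⇒ sin(2θ) = gR/v₀² = 9.81 × 290 / 72.5² = 0.5412.
2θ = 32.77° or 180° − 32.77° = 147.2°, so θ = 16.38° or 73.62°.
The larger angle is 73.62°.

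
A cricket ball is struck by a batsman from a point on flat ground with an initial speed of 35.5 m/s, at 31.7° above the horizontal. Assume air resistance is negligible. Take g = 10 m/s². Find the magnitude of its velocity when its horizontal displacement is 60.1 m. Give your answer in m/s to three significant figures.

Horizontal component vₓ = 35.50 cos 31.7° = 30.20 m/s; vertical v_y0 = 35.50 sin 31.7° = 18.65 m/s.
Time to reach x = 60.1 m: t = x/vₓ = 60.1/30.20 = 1.990 s.
Vertical velocity there: v_y = v_y0 − g t = 18.65 − 10.0 × 1.990 = −1.244 m/s.
Speed: √(vₓ² + v_y²) = √(30.20² + 1.244²) = 30.23 m/s.

30.2 m/s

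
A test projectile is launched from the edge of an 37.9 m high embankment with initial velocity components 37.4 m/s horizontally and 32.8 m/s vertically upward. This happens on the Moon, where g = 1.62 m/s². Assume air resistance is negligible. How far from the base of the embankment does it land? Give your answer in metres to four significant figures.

1557 m

Vertical motion (up positive, ground at y = 0): 0.8100 t² − (32.80) t − 37.9 = 0, so t = (32.80 + √(32.80² + 2·1.62·37.9)) / 1.62 = (32.80 + 34.62) / 1.62 = 41.62 s.
Horizontal distance: R = vₓ t = 37.40 × 41.62 = 1557 m.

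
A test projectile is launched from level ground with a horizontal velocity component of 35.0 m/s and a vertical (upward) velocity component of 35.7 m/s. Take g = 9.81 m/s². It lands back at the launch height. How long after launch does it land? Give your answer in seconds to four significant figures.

7.278 s

Landing at launch height ⇒ T = 2 v_y0 / g = 2 × 35.70 / 9.81 = 7.278 s.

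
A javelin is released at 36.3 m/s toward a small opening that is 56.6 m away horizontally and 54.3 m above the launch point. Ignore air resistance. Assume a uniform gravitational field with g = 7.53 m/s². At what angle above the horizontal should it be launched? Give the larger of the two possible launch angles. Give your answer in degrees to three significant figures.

Trajectory: y = x tanθ − g x² (1 + tan²θ)/(2v₀²). With x = 56.6, y = 54.3, v₀ = 36.3, g = 7.53:
9.153 tan²θ − 56.6 tanθ + (63.45) = 0.
tanθ = [56.6 ± √(56.6² − 4 × 9.153 × (63.45))] / (2 × 9.153) = (56.6 ± 29.67) / 18.31, giving tanθ = 1.471 or 4.712.
θ = 55.79° or 78.02°; the larger is 78.02°.

78.0°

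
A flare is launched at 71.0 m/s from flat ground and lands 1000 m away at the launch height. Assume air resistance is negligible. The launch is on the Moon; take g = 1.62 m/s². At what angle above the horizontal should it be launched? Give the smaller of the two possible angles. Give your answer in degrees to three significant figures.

R = v₀² sin 2θ / g gives sin 2θ = gR/v₀² = 1.62·1000/71.0² = 0.3214.
2θ = 18.75° or 180° − 18.75° = 161.3°, so θ = 9.373° or 80.63°.
The smaller angle is 9.373°.

9.37°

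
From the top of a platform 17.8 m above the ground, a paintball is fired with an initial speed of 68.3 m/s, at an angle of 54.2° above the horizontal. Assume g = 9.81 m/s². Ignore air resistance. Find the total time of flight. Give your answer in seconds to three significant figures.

Horizontal component vₓ = 68.30 cos 54.2° = 39.95 m/s; vertical v_y0 = 68.30 sin 54.2° = 55.40 m/s.
With up positive and y = 0 at the ground: y(t) = 17.8 + (55.40) t − 4.905 t². Setting y = 0 and taking the positive root: t = [55.40 + √(55.40² + 2·9.81·17.8)] / 9.81 = (55.40 + 58.46) / 9.81 = 11.61 s.

11.6 s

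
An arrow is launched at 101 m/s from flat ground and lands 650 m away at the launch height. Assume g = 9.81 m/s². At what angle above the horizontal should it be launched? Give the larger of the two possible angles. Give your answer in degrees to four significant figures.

70.66°

From R = (v₀²/g) sin 2θ: sin 2θ = 9.81 × 650 / 10201 = 0.6251.
2θ = 38.69° or 180° − 38.69° = 141.3°, so θ = 19.34° or 70.66°.
The larger angle is 70.66°.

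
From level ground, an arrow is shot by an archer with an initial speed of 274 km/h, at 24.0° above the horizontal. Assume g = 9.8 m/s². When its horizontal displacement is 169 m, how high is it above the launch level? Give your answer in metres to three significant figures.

Convert: 274 km/h = 274/3.6 = 76.11 m/s.
Resolve: vₓ = 76.11 cos 24.0° = 69.53 m/s and v_y0 = 76.11 sin 24.0° = 30.96 m/s.
x = vₓ t ⇒ t = 169/69.53 = 2.431 s.
Height: y = v_y0 t − ½ g t² = 30.96 × 2.431 − 4.900 × 2.431² = 75.24 − 28.95 = 46.30 m.

46.3 m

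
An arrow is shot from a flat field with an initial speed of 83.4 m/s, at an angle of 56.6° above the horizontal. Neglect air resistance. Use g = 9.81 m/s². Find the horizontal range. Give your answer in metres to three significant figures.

652 m

vₓ = 83.40 cos 56.6° = 45.91 m/s; v_y0 = 83.40 sin 56.6° = 69.63 m/s.
Flight time T = 2 v_y0 / g = 14.19 s.
Range: R = vₓ T = 45.91 × 14.19 = 651.7 m.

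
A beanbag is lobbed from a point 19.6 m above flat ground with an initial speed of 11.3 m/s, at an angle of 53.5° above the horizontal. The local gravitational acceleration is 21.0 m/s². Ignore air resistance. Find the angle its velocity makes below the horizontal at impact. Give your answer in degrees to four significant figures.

Components: vₓ = 11.30 cos 53.5° = 6.721 m/s, v_y0 = 11.30 sin 53.5° = 9.084 m/s.
With up positive and y = 0 at the ground: y(t) = 19.6 + (9.084) t − 10.50 t². Setting y = 0 and taking the positive root: t = [9.084 + √(9.084² + 2·21.0·19.6)] / 21.0 = (9.084 + 30.10) / 21.0 = 1.866 s.
At impact: v_y = v_y0 − g t = −30.10 m/s; vₓ = 6.721 m/s.
Angle below horizontal: arctan(|v_y|/vₓ) = arctan(30.10/6.721) = 77.41°.

77.41°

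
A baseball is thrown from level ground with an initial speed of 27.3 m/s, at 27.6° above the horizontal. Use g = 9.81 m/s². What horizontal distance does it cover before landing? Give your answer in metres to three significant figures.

Components: vₓ = 27.30 cos 27.6° = 24.19 m/s, v_y0 = 27.30 sin 27.6° = 12.65 m/s.
Time aloft: T = 2 v_y0 / g = 2 × 12.65 / 9.81 = 2.579 s.
Horizontal distance R = vₓ T = 24.19 × 2.579 = 62.38 m.

62.4 m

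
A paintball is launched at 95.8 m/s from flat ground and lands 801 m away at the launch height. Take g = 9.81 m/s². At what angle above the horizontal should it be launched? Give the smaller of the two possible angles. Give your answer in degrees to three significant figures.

R = v₀² sin 2θ / g gives sin 2θ = gR/v₀² = 9.81·801/95.8² = 0.8562.
2θ = 58.89° or 180° − 58.89° = 121.1°, so θ = 29.45° or 60.55°.
The smaller angle is 29.45°.

29.4°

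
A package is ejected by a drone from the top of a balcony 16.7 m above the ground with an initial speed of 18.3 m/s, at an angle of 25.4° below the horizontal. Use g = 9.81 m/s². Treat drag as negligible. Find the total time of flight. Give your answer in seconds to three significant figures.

1.21 s

Resolve: vₓ = 18.30 cos 25.4° = 16.53 m/s and v_y0 = −7.850 m/s (downward).
The projectile lands when y = 16.7 + (−7.850) t − ½·9.81·t² = 0. Positive root: t = (−7.850 + √(7.850² + 2·9.81·16.7)) / 9.81 = (−7.850 + 19.73) / 9.81 = 1.211 s.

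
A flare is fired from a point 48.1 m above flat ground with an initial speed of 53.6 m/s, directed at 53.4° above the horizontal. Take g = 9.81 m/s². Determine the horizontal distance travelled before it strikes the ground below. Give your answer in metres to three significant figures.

Horizontal component vₓ = 53.60 cos 53.4° = 31.96 m/s; vertical v_y0 = 53.60 sin 53.4° = 43.03 m/s.
With up positive and y = 0 at the ground: y(t) = 48.1 + (43.03) t − 4.905 t². Setting y = 0 and taking the positive root: t = [43.03 + √(43.03² + 2·9.81·48.1)] / 9.81 = (43.03 + 52.87) / 9.81 = 9.776 s.
Horizontal distance: R = vₓ t = 31.96 × 9.776 = 312.4 m.

312 m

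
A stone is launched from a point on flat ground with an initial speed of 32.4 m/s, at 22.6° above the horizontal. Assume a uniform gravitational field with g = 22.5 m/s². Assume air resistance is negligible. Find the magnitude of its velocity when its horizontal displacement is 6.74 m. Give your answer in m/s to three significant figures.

Horizontal component vₓ = 32.40 cos 22.6° = 29.91 m/s; vertical v_y0 = 32.40 sin 22.6° = 12.45 m/s.
At x = 6.74 m, t = x/vₓ = 6.74/29.91 = 0.2253 s.
Vertical velocity there: v_y = v_y0 − g t = 12.45 − 22.5 × 0.2253 = 7.381 m/s.
Speed: √(vₓ² + v_y²) = √(29.91² + 7.381²) = 30.81 m/s.

30.8 m/s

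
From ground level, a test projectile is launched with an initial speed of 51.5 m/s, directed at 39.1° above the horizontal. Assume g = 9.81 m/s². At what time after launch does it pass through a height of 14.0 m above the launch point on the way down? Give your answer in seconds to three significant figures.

Horizontal component vₓ = 51.50 cos 39.1° = 39.97 m/s; vertical v_y0 = 51.50 sin 39.1° = 32.48 m/s.
Require v_y0 t − ½ g t² = 14.0, i.e. 4.905 t² − 32.48 t + 14.0 = 0.
Quadratic formula: t = (32.48 ± √780.26) / 9.81 = (32.48 ± 27.93) / 9.81 → t = 0.4635 s or 6.158 s.
The descending-branch root is 6.158 s.

6.16 s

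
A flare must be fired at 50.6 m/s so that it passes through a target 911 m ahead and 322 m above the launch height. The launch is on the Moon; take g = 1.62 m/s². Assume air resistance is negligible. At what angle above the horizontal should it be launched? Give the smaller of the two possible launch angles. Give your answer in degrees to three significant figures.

40.4°

Trajectory: y = x tanθ − g x² (1 + tan²θ)/(2v₀²). With x = 911, y = 322, v₀ = 50.6, g = 1.62:
262.6 tan²θ − 911 tanθ + (584.6) = 0.
tanθ = [911 ± √(911² − 4 × 262.6 × (584.6))] / (2 × 262.6) = (911 ± 464.8) / 525.1, giving tanθ = 0.8498 or 2.620.
θ = 40.36° or 69.11°; the smaller is 40.36°.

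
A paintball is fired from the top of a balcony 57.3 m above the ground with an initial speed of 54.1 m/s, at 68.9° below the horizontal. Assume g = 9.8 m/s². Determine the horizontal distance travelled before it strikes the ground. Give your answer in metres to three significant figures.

20.1 m

Horizontal component vₓ = 54.10 cos 68.9° = 19.48 m/s; vertical v_y0 = −50.47 m/s (downward).
With up positive and y = 0 at the ground: y(t) = 57.3 + (−50.47) t − 4.900 t². Setting y = 0 and taking the positive root: t = [−50.47 + √(50.47² + 2·9.80·57.3)] / 9.80 = (−50.47 + 60.59) / 9.80 = 1.032 s.
Horizontal distance: R = vₓ t = 19.48 × 1.032 = 20.10 m.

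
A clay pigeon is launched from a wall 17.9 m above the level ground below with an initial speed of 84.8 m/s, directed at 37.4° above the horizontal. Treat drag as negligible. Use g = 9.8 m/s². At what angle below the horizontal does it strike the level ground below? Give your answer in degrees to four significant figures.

Horizontal component vₓ = 84.80 cos 37.4° = 67.37 m/s; vertical v_y0 = 84.80 sin 37.4° = 51.51 m/s.
Vertical motion (up positive, ground at y = 0): 4.900 t² − (51.51) t − 17.9 = 0, so t = (51.51 + √(51.51² + 2·9.80·17.9)) / 9.80 = (51.51 + 54.81) / 9.80 = 10.85 s.
At impact: v_y = v_y0 − g t = −54.81 m/s; vₓ = 67.37 m/s.
Angle below horizontal: arctan(|v_y|/vₓ) = arctan(54.81/67.37) = 39.13°.

39.13°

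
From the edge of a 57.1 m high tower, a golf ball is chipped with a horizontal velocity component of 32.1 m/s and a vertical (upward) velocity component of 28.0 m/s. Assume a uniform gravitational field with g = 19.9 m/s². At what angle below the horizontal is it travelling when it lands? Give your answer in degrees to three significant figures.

With up positive and y = 0 at the ground: y(t) = 57.1 + (28.00) t − 9.950 t². Setting y = 0 and taking the positive root: t = [28.00 + √(28.00² + 2·19.9·57.1)] / 19.9 = (28.00 + 55.29) / 19.9 = 4.185 s.
At impact: v_y = v_y0 − g t = −55.29 m/s; vₓ = 32.10 m/s.
Angle below horizontal: arctan(|v_y|/vₓ) = arctan(55.29/32.10) = 59.86°.

59.9°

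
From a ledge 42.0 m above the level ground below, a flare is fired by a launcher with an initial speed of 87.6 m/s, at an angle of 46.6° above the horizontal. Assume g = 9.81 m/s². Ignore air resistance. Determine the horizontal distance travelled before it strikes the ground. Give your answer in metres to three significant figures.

Components: vₓ = 87.60 cos 46.6° = 60.19 m/s, v_y0 = 87.60 sin 46.6° = 63.65 m/s.
The projectile lands when y = 42.0 + (63.65) t − ½·9.81·t² = 0. Positive root: t = (63.65 + √(63.65² + 2·9.81·42.0)) / 9.81 = (63.65 + 69.82) / 9.81 = 13.61 s.
Horizontal distance: R = vₓ t = 60.19 × 13.61 = 818.9 m.

819 m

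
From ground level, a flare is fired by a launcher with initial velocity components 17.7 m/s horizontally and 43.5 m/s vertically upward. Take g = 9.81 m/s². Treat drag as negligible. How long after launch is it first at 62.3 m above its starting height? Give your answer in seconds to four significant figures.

Set y = v_y0 t − ½ g t² = 62.3: 4.905 t² − 43.50 t + 62.3 = 0.
Quadratic formula: t = (43.50 ± √669.92) / 9.81 = (43.50 ± 25.88) / 9.81 → t = 1.796 s or 7.073 s.
The first (ascending) time is 1.796 s.

1.796 s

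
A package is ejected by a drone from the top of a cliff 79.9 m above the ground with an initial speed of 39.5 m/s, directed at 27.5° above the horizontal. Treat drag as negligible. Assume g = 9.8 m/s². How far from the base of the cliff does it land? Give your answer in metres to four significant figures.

Components: vₓ = 39.50 cos 27.5° = 35.04 m/s, v_y0 = 39.50 sin 27.5° = 18.24 m/s.
Vertical motion (up positive, ground at y = 0): 4.900 t² − (18.24) t − 79.9 = 0, so t = (18.24 + √(18.24² + 2·9.80·79.9)) / 9.80 = (18.24 + 43.57) / 9.80 = 6.307 s.
Horizontal distance: R = vₓ t = 35.04 × 6.307 = 221.0 m.

221.0 m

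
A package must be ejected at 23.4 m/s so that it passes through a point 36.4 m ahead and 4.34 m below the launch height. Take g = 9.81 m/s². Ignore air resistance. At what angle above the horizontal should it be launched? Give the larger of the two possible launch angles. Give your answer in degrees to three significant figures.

Trajectory: y = x tanθ − g x² (1 + tan²θ)/(2v₀²). With x = 36.4, y = −4.34, v₀ = 23.4, g = 9.81:
11.87 tan²θ − 36.4 tanθ + (7.529) = 0.
tanθ = [36.4 ± √(36.4² − 4 × 11.87 × (7.529))] / (2 × 11.87) = (36.4 ± 31.11) / 23.74, giving tanθ = 0.2231 or 2.844.
θ = 12.57° or 70.63°; the larger is 70.63°.

70.6°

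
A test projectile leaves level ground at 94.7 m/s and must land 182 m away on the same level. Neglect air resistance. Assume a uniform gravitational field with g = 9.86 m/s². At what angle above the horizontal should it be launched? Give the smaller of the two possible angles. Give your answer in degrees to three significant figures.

5.77°

From R = (v₀²/g) sin 2θ: sin 2θ = 9.86 × 182 / 8968.1 = 0.2001.
2θ = 11.54° or 180° − 11.54° = 168.5°, so θ = 5.771° or 84.23°.
The smaller angle is 5.771°.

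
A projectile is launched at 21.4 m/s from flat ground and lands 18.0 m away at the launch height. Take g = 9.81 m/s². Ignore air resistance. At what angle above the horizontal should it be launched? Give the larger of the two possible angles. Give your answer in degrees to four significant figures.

78.66°

Level-ground range R = v₀² sin(2θ)/g ⇒ sin(2θ) = gR/v₀² = 9.81 × 18.0 / 21.4² = 0.3856.
2θ = 22.68° or 180° − 22.68° = 157.3°, so θ = 11.34° or 78.66°.
The larger angle is 78.66°.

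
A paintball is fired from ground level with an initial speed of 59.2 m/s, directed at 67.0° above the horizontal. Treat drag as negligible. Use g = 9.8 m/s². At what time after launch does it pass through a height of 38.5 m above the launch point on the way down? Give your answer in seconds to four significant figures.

Resolve: vₓ = 59.20 cos 67.0° = 23.13 m/s and v_y0 = 59.20 sin 67.0° = 54.49 m/s.
Set y = v_y0 t − ½ g t² = 38.5: 4.900 t² − 54.49 t + 38.5 = 0.
Quadratic formula: t = (54.49 ± √2215.0) / 9.80 = (54.49 ± 47.06) / 9.80 → t = 0.7582 s or 10.36 s.
The descending-branch root is 10.36 s.

10.36 s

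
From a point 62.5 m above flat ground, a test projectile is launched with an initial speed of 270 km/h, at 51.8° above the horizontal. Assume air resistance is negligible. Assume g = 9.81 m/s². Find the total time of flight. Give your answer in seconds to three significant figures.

13.0 s

Convert: 270 km/h = 270/3.6 = 75.00 m/s.
Resolve: vₓ = 75.00 cos 51.8° = 46.38 m/s and v_y0 = 75.00 sin 51.8° = 58.94 m/s.
The projectile lands when y = 62.5 + (58.94) t − ½·9.81·t² = 0. Positive root: t = (58.94 + √(58.94² + 2·9.81·62.5)) / 9.81 = (58.94 + 68.56) / 9.81 = 13.00 s.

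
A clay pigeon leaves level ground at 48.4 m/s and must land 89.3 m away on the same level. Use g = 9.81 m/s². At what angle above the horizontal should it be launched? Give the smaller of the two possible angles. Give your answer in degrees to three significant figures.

R = v₀² sin 2θ / g gives sin 2θ = gR/v₀² = 9.81·89.3/48.4² = 0.3740.
2θ = 21.96° or 180° − 21.96° = 158.0°, so θ = 10.98° or 79.02°.
The smaller angle is 10.98°.

11.0°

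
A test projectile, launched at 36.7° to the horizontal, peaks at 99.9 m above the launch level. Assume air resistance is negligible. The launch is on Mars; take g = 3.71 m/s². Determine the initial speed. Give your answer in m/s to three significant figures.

45.6 m/s

At the peak v_y = 0, so v_y0 = √(2gH) = √(2 × 3.71 × 99.9) = 27.23 m/s.
v_y0 = v₀ sin θ ⇒ v₀ = 27.23 / sin 36.7° = 45.56 m/s.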